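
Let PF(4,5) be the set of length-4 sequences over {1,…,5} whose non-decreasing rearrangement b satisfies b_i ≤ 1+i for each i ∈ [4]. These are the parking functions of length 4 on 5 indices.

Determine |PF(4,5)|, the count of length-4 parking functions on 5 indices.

Count = (5−4+1)·(5+1)^(4−1) = 2×216 = 432
Check (1,3,5,1) → sorted (1,1,3,5): b_i ≤ 1+i ∀i, a PF.

432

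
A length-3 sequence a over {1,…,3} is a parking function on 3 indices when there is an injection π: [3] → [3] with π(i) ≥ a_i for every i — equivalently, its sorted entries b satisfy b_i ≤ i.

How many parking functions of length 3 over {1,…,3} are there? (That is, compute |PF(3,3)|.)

16

Count = (4−3)·4^(3−1) = 1×16 = 16 [KW]
Check (2,1,3) → sorted (1,2,3): b_i ≤ i ∀i, a PF.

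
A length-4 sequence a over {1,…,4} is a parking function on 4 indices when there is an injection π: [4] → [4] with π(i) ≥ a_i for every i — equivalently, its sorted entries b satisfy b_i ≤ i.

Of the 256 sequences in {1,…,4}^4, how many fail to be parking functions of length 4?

|PF(4,4)| = (4+1−4)·(4+1)^{4−1} = 1 · 125 = 125 (Pollak)
Check (3,3,2,2) → sorted (2,2,3,3): b_1=2>1, not a PF.
Total 256; non-PF = 256−125 = 131

131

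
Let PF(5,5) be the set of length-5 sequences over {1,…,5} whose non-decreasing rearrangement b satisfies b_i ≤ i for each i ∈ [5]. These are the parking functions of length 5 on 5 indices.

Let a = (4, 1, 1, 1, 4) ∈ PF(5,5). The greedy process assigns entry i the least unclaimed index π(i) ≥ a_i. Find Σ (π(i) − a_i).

4

Σπ = 5·6/2 = 15 (π permutes [5]); Σa = 4+1+1+1+4 = 11; disp = 15−11 = 4.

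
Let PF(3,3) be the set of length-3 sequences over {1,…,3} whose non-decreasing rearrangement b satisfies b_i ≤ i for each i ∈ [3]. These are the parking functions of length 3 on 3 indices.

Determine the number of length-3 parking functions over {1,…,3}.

16

#PF = (3+1−3)·(3+1)^{3−1} = 1 · 16 = 16 (Konheim–Weiss)
One tuple (2,2,1) → sorted (1,2,2): b_i ≤ i ∀i, a PF.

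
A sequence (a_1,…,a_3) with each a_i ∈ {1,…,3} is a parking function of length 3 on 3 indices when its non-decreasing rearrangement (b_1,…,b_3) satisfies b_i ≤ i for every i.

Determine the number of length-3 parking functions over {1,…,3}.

|PF| = (3+1−3)·(3+1)^{3−1} = 1 · 16 = 16 (Konheim–Weiss)
E.g. (2,1,2) → sorted (1,2,2): b_i ≤ i ∀i, a PF.

16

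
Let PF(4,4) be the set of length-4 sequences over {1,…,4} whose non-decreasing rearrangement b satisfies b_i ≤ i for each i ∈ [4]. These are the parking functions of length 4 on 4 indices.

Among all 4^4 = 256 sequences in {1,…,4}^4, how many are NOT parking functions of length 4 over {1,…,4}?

131

Count = (4−4+1)·(4+1)^(4−1) = 1 · 125 = 125
Check (4,2,4,4) → sorted (2,4,4,4): b_1=2>1, not a PF.
4^4 − 125 = 256 − 125 = 131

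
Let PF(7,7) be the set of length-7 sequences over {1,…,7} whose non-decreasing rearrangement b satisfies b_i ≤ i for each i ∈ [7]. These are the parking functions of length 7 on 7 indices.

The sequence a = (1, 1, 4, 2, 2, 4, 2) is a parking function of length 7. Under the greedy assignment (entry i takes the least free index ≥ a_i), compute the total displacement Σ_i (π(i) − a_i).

12

Σπ(i) = 1+…+7 = 28; Σa = 1+1+4+2+2+4+2 = 16; disp = 28−16 = 12.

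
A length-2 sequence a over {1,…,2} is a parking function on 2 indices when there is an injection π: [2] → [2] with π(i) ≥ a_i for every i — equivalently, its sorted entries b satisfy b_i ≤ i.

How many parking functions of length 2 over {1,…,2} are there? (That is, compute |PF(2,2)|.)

3

|PF| = (2−2+1)·(2+1)^(2−1) = 1×3 = 3 (Pollak)
Check (1,1) → sorted (1,1): b_i ≤ i ∀i, a PF.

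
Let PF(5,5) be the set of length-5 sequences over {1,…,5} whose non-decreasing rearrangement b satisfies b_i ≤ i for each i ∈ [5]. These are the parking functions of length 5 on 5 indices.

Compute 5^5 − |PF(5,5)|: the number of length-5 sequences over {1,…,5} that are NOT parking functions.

Count = (5+1−5)·(5+1)^{5−1} = 1·1296 = 1296
E.g. (4,2,5,5,5) → sorted (2,4,5,5,5): b_1=2>1, not a PF.
Total 3125; non-PF = 3125−1296 = 1829

1829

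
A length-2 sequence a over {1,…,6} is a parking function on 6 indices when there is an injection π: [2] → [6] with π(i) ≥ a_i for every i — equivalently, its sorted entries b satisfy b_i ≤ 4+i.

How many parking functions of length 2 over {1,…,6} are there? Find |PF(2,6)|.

Count = 5·7^1 = 5 · 7 = 35 [KW]
Check (2,6) → sorted (2,6): b_i ≤ 4+i ∀i, a PF.

35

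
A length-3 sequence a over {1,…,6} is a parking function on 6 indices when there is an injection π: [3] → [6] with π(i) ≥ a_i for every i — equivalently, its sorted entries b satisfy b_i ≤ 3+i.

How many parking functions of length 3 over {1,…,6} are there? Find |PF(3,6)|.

Count = (6−3+1)·(6+1)^(3−1) = 4 · 49 = 196 [KW]
E.g. (1,2,6) → sorted (1,2,6): b_i ≤ 3+i ∀i, a PF.

196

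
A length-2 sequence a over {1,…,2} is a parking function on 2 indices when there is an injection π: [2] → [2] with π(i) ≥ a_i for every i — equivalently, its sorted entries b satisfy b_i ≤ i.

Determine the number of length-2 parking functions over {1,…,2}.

3

|PF| = 1·3^1 = 1 · 3 = 3 (Konheim–Weiss)
E.g. (1,1) → sorted (1,1): b_i ≤ i ∀i, a PF.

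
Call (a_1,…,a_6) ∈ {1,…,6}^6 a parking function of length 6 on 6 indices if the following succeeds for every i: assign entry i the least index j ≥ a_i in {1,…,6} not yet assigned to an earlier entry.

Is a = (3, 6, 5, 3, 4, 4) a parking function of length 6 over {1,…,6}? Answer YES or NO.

Order a: b = (3, 3, 4, 4, 5, 6).
  b_1=3 > 1
  fails at i=1 ⇒ NO

NO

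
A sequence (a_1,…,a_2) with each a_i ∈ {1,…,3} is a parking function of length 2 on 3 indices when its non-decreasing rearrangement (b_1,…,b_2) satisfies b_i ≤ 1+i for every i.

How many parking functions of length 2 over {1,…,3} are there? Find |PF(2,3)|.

8

Count = (3−2+1)·(3+1)^(2−1) = 2 · 4 = 8 (Konheim–Weiss)
E.g. (1,2) → sorted (1,2): b_i ≤ 1+i ∀i, a PF.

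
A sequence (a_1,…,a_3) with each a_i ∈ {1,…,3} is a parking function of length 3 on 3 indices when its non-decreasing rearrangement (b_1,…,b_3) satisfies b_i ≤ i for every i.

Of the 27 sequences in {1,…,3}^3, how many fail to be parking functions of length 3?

11

|PF| = (3−3+1)·(3+1)^(3−1) = 1×16 = 16 [KW]
Example (2,3,2) → sorted (2,2,3): b_1=2>1, not a PF.
Total 27; non-PF = 27−16 = 11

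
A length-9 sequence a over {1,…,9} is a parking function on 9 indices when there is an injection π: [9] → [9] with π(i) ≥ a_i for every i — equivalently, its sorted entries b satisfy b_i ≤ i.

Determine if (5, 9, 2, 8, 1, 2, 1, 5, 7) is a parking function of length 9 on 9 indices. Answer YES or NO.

Rearranged: b = (1, 1, 2, 2, 5, 5, 7, 8, 9).
  b_1=1 ≤ 1
  b_2=1 ≤ 2
  b_3=2 ≤ 3
  b_4=2 ≤ 4
  b_5=5 ≤ 5
  b_6=5 ≤ 6
  b_7=7 ≤ 7
  b_8=8 ≤ 8
  b_9=9 ≤ 9
All bounds hold ⇒ YES

YES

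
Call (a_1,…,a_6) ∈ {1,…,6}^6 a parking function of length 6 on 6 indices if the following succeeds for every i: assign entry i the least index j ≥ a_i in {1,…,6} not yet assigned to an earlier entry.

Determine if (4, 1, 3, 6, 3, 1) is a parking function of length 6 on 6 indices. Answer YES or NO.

Sorted: b = (1, 1, 3, 3, 4, 6).
  b_1=1 ≤ 1
  b_2=1 ≤ 2
  b_3=3 ≤ 3
  b_4=3 ≤ 4
  b_5=4 ≤ 5
  b_6=6 ≤ 6
All bounds hold ⇒ YES

YES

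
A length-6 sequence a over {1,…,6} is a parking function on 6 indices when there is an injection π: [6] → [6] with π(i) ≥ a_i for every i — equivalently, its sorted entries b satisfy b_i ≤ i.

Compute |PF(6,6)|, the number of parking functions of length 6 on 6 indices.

16807

#PF = (6+1−6)·(6+1)^{6−1} = 1×16807 = 16807 (Pollak)
Check (2,2,1,2,1,6) → sorted (1,1,2,2,2,6): b_i ≤ i ∀i, a PF.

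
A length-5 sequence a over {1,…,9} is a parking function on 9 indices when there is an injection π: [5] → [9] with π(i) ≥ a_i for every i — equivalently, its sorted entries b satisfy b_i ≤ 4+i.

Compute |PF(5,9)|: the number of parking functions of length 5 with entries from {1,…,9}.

50000

Count = (9−5+1)·(9+1)^(5−1) = 5·10000 = 50000 (Pollak)
Check (5,3,4,3,3) → sorted (3,3,3,4,5): b_i ≤ 4+i ∀i, a PF.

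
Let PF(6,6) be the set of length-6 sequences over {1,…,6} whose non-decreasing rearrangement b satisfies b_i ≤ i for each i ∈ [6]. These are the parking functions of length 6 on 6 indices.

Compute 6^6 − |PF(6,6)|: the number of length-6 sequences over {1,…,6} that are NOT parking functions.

#PF = (7−6)·7^(6−1) = 1 · 16807 = 16807 (Konheim–Weiss)
Example (6,5,1,5,1,6) → sorted (1,1,5,5,6,6): b_3=5>3, not a PF.
6^6 − 16807 = 46656 − 16807 = 29849

29849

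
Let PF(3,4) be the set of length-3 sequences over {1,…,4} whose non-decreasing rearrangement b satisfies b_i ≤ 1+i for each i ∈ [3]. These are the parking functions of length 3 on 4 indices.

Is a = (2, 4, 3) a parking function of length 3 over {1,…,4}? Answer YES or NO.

YES

Rearranged: b = (2, 3, 4).
  b_1=2 ≤ 2
  b_2=3 ≤ 3
  b_3=4 ≤ 4
All bounds hold ⇒ YES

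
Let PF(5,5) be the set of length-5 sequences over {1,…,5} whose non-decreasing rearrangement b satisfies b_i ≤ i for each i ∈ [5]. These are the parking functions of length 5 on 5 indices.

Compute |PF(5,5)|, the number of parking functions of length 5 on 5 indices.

1296

Count = (6−5)·6^(5−1) = 1×1296 = 1296
One tuple (4,1,3,4,1) → sorted (1,1,3,4,4): b_i ≤ i ∀i, a PF.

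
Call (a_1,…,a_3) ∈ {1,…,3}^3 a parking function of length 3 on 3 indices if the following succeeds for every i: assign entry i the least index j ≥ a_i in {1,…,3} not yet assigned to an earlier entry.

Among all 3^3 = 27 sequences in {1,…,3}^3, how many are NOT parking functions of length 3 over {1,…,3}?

11

Count = (3−3+1)·(3+1)^(3−1) = 1·16 = 16 [KW]
One tuple (3,3,1) → sorted (1,3,3): b_2=3>2, not a PF.
So 27 − 16 = 11 fail.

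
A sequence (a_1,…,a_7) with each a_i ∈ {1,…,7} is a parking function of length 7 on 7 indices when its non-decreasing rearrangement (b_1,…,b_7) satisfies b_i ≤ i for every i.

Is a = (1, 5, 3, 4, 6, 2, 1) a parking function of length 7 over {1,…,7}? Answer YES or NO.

Rearranged: b = (1, 1, 2, 3, 4, 5, 6).
  b_1=1 ≤ 1
  b_2=1 ≤ 2
  b_3=2 ≤ 3
  b_4=3 ≤ 4
  b_5=4 ≤ 5
  b_6=5 ≤ 6
  b_7=6 ≤ 7
All bounds hold ⇒ YES

YES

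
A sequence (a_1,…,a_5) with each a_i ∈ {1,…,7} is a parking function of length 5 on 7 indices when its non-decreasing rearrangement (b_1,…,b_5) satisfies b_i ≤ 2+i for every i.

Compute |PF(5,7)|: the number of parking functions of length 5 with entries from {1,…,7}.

12288

|PF(5,7)| = (8−5)·8^(5−1) = 3×4096 = 12288 (Pollak)
Example (1,4,3,2,4) → sorted (1,2,3,4,4): b_i ≤ 2+i ∀i, a PF.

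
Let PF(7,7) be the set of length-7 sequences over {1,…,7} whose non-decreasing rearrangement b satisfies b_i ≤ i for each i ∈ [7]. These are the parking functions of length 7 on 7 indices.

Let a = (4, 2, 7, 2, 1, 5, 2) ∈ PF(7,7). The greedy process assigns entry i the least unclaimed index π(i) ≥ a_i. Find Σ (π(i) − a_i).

Σπ = 28 ({1..7} each once); Σa = 4+2+7+2+1+5+2 = 23; disp = 28−23 = 5.

5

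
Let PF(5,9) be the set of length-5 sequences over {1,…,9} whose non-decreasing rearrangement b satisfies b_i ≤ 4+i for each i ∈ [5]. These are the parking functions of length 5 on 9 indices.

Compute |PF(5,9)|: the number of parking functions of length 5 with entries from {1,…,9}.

50000

Count = (9−5+1)·(9+1)^(5−1) = 5·10000 = 50000 (Konheim–Weiss)
E.g. (2,6,5,5,2) → sorted (2,2,5,5,6): b_i ≤ 4+i ∀i, a PF.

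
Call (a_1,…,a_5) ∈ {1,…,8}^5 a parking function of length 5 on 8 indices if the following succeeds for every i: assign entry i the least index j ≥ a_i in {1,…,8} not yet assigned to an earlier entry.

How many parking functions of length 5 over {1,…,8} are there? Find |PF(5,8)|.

26244

|PF| = (9−5)·9^(5−1) = 4·6561 = 26244 (Konheim–Weiss)
Example (3,6,5,4,3) → sorted (3,3,4,5,6): b_i ≤ 3+i ∀i, a PF.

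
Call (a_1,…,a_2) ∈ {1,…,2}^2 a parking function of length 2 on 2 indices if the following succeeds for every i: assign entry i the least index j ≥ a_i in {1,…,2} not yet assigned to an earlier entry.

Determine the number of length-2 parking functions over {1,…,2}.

3

Count = (3−2)·3^(2−1) = 1 · 3 = 3
One tuple (2,1) → sorted (1,2): b_i ≤ i ∀i, a PF.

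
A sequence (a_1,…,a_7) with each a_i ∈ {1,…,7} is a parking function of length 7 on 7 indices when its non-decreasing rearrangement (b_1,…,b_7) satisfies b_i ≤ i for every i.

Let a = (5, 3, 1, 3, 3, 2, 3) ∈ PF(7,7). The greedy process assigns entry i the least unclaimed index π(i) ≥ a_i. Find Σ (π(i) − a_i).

Σπ(i) = 1+…+7 = 28; Σa = 5+3+1+3+3+2+3 = 20; disp = 28−20 = 8.

8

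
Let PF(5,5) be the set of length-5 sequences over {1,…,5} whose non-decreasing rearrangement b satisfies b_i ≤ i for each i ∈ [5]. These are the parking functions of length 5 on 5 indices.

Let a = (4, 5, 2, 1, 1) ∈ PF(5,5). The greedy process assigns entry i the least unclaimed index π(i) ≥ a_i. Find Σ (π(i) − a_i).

2

Σπ = 5·6/2 = 15 (π permutes [5]); Σa = 4+5+2+1+1 = 13; disp = 15−13 = 2.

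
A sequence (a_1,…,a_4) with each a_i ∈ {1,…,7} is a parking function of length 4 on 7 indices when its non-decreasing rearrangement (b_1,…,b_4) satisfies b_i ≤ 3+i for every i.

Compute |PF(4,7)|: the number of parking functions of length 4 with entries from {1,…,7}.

2048

|PF| = (7+1−4)·(7+1)^{4−1} = 4×512 = 2048 (Konheim–Weiss)
E.g. (3,2,4,2) → sorted (2,2,3,4): b_i ≤ 3+i ∀i, a PF.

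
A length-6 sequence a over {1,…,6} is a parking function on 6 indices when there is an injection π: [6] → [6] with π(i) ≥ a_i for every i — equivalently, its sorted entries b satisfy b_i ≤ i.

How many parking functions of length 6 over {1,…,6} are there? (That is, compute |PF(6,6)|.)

|PF(6,6)| = 1·7^5 = 1 · 16807 = 16807 (Pollak)
E.g. (4,2,3,2,6,1) → sorted (1,2,2,3,4,6): b_i ≤ i ∀i, a PF.

16807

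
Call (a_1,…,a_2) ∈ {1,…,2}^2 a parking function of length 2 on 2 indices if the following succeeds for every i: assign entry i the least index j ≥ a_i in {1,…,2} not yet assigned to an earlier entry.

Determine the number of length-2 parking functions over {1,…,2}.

|PF| = (2+1−2)·(2+1)^{2−1} = 1×3 = 3 [KW]
One tuple (1,2) → sorted (1,2): b_i ≤ i ∀i, a PF.

3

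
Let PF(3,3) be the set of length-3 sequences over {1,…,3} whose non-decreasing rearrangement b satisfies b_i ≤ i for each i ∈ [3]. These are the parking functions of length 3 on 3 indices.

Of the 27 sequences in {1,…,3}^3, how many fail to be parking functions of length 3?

Count = (4−3)·4^(3−1) = 1·16 = 16
Example (2,2,3) → sorted (2,2,3): b_1=2>1, not a PF.
Total 27; non-PF = 27−16 = 11

11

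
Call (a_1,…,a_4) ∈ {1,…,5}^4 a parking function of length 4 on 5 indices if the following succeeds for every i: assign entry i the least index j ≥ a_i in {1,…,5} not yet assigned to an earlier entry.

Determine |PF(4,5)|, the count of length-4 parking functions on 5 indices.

Count = (6−4)·6^(4−1) = 2·216 = 432 [KW]
E.g. (2,4,5,3) → sorted (2,3,4,5): b_i ≤ 1+i ∀i, a PF.

432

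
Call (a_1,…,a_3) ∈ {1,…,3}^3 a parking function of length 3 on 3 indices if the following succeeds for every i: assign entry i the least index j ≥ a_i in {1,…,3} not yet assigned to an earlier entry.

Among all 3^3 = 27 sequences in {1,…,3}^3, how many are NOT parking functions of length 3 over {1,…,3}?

11

|PF(3,3)| = (4−3)·4^(3−1) = 1·16 = 16 [KW]
Example (3,3,1) → sorted (1,3,3): b_2=3>2, not a PF.
3^3 − 16 = 27 − 16 = 11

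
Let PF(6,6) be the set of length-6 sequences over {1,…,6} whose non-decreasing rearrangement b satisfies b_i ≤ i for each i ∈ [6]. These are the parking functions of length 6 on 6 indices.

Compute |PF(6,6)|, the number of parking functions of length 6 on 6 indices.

|PF| = (7−6)·7^(6−1) = 1 · 16807 = 16807 (Pollak)
Example (3,3,6,3,2,1) → sorted (1,2,3,3,3,6): b_i ≤ i ∀i, a PF.

16807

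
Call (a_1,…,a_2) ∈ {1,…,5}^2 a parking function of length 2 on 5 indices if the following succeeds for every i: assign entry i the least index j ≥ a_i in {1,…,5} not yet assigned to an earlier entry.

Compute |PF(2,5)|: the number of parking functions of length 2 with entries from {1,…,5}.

24

#PF = (5−2+1)·(5+1)^(2−1) = 4·6 = 24 (Pollak)
E.g. (5,4) → sorted (4,5): b_i ≤ 3+i ∀i, a PF.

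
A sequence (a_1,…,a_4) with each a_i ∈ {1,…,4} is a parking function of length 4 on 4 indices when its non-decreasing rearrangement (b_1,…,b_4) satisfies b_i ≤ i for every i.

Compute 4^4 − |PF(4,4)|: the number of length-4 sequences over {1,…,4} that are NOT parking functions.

Count = (5−4)·5^(4−1) = 1×125 = 125 (Pollak)
E.g. (3,3,3,4) → sorted (3,3,3,4): b_1=3>1, not a PF.
4^4 − 125 = 256 − 125 = 131

131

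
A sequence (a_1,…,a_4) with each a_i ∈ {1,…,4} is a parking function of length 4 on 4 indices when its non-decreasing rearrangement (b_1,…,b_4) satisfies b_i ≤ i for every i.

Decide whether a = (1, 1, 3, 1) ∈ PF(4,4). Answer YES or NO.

Sorted: b = (1, 1, 1, 3).
  b_1=1 ≤ 1
  b_2=1 ≤ 2
  b_3=1 ≤ 3
  b_4=3 ≤ 4
All bounds hold ⇒ YES

YES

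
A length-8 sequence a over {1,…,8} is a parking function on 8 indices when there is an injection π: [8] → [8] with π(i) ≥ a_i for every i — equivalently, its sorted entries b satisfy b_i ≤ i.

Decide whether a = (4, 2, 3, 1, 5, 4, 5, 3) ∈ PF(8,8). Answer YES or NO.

YES

Order a: b = (1, 2, 3, 3, 4, 4, 5, 5).
  b_1=1 ≤ 1
  b_2=2 ≤ 2
  b_3=3 ≤ 3
  b_4=3 ≤ 4
  b_5=4 ≤ 5
  b_6=4 ≤ 6
  b_7=5 ≤ 7
  b_8=5 ≤ 8
All bounds hold ⇒ YES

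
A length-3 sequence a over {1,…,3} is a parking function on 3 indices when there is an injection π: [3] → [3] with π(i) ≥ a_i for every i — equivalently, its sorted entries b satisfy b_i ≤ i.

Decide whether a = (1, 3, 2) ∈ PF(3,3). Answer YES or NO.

Sorted: b = (1, 2, 3).
  b_1=1 ≤ 1
  b_2=2 ≤ 2
  b_3=3 ≤ 3
All bounds hold ⇒ YES

YES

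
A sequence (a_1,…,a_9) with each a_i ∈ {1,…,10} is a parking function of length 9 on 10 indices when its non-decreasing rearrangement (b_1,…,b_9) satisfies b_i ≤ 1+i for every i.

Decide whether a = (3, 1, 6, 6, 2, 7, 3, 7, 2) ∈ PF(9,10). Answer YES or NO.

Rearranged: b = (1, 2, 2, 3, 3, 6, 6, 7, 7).
  b_1=1 ≤ 2
  b_2=2 ≤ 3
  b_3=2 ≤ 4
  b_4=3 ≤ 5
  b_5=3 ≤ 6
  b_6=6 ≤ 7
  b_7=6 ≤ 8
  b_8=7 ≤ 9
  b_9=7 ≤ 10
All bounds hold ⇒ YES

YES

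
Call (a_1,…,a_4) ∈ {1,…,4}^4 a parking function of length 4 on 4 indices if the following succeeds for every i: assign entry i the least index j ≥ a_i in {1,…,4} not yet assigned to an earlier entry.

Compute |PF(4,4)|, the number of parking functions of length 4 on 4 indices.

|PF| = 1·5^3 = 1×125 = 125 (Pollak)
Example (1,4,1,2) → sorted (1,1,2,4): b_i ≤ i ∀i, a PF.

125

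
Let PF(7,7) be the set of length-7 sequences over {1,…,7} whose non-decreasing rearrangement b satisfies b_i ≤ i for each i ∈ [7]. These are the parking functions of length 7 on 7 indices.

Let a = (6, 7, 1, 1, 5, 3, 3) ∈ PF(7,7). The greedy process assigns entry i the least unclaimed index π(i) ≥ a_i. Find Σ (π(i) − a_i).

Σπ(i) = 1+…+7 = 28; Σa = 6+7+1+1+5+3+3 = 26; disp = 28−26 = 2.

2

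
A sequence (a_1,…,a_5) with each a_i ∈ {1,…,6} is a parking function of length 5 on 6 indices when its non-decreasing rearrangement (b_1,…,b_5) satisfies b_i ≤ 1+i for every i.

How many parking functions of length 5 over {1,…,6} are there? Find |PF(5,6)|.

4802

Count = (7−5)·7^(5−1) = 2×2401 = 4802 (Pollak)
One tuple (4,2,1,3,6) → sorted (1,2,3,4,6): b_i ≤ 1+i ∀i, a PF.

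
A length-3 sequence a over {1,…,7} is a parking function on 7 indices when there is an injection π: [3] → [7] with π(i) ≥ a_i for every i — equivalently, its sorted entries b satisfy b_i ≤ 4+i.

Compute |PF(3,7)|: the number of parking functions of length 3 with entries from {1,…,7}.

#PF = (8−3)·8^(3−1) = 5·64 = 320 (Pollak)
Example (6,4,7) → sorted (4,6,7): b_i ≤ 4+i ∀i, a PF.

320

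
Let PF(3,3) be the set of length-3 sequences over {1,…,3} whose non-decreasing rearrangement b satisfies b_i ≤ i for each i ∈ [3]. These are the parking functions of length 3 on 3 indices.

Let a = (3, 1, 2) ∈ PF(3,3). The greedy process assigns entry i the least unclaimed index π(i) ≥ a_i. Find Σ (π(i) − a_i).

0

Σπ = 6 ({1..3} each once); Σa = 3+1+2 = 6; disp = 6−6 = 0.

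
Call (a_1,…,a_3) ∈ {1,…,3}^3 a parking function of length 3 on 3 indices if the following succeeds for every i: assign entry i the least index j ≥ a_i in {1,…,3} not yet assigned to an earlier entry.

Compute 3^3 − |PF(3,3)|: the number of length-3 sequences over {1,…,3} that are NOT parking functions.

11

|PF| = (3−3+1)·(3+1)^(3−1) = 1×16 = 16 (Pollak)
Example (3,1,3) → sorted (1,3,3): b_2=3>2, not a PF.
3^3 − 16 = 27 − 16 = 11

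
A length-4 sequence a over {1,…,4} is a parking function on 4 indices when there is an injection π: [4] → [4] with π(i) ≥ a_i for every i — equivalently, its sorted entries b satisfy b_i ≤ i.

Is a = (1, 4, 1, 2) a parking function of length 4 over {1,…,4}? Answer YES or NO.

YES

Sorted: b = (1, 1, 2, 4).
  b_1=1 ≤ 1
  b_2=1 ≤ 2
  b_3=2 ≤ 3
  b_4=4 ≤ 4
All bounds hold ⇒ YES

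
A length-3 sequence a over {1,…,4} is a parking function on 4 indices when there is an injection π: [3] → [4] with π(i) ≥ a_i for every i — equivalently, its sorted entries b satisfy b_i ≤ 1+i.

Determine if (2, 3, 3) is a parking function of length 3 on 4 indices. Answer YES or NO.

Order a: b = (2, 3, 3).
  b_1=2 ≤ 2
  b_2=3 ≤ 3
  b_3=3 ≤ 4
All bounds hold ⇒ YES

YES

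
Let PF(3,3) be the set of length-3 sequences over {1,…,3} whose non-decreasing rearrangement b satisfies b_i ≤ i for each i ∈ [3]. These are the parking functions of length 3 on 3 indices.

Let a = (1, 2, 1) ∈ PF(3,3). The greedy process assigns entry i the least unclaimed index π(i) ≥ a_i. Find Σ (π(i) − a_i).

Σπ = 3·4/2 = 6 (π permutes [3]); Σa = 1+2+1 = 4; disp = 6−4 = 2.

2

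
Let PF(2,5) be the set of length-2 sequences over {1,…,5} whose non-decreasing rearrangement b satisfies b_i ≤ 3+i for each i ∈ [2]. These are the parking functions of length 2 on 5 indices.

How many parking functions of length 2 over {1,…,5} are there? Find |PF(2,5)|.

#PF = (5−2+1)·(5+1)^(2−1) = 4·6 = 24
Check (5,2) → sorted (2,5): b_i ≤ 3+i ∀i, a PF.

24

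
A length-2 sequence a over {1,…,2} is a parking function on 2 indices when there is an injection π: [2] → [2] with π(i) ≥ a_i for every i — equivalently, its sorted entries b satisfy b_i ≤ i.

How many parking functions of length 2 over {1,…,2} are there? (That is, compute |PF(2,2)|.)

|PF(2,2)| = (2+1−2)·(2+1)^{2−1} = 1·3 = 3 [KW]
Example (1,1) → sorted (1,1): b_i ≤ i ∀i, a PF.

3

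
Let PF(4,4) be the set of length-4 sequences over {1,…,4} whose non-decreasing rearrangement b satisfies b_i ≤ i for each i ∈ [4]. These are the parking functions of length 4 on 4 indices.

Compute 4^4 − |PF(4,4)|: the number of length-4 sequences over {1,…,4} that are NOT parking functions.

|PF(4,4)| = (4−4+1)·(4+1)^(4−1) = 1×125 = 125 (Konheim–Weiss)
E.g. (4,4,4,4) → sorted (4,4,4,4): b_1=4>1, not a PF.
Total 256; non-PF = 256−125 = 131

131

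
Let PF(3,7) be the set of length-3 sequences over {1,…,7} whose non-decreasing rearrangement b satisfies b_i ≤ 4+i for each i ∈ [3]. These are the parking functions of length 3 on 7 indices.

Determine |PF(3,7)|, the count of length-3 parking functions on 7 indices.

Count = (8−3)·8^(3−1) = 5×64 = 320 (Pollak)
One tuple (3,4,2) → sorted (2,3,4): b_i ≤ 4+i ∀i, a PF.

320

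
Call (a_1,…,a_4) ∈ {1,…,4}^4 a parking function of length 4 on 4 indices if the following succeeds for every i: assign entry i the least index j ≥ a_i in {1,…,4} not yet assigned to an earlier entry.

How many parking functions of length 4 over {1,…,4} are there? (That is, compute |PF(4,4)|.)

#PF = (5−4)·5^(4−1) = 1 · 125 = 125 [KW]
E.g. (1,3,4,1) → sorted (1,1,3,4): b_i ≤ i ∀i, a PF.

125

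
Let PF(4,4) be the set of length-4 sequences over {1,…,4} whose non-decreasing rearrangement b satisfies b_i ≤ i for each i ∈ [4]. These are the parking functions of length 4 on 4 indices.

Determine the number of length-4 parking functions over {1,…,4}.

125

Count = (5−4)·5^(4−1) = 1·125 = 125 (Konheim–Weiss)
Example (2,1,2,4) → sorted (1,2,2,4): b_i ≤ i ∀i, a PF.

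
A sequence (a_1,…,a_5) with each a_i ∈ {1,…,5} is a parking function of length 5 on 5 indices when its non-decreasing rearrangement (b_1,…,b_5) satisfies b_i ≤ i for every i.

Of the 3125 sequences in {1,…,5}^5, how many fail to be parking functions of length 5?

|PF(5,5)| = 1·6^4 = 1·1296 = 1296 (Pollak)
Example (5,5,5,4,2) → sorted (2,4,5,5,5): b_1=2>1, not a PF.
5^5 − 1296 = 3125 − 1296 = 1829

1829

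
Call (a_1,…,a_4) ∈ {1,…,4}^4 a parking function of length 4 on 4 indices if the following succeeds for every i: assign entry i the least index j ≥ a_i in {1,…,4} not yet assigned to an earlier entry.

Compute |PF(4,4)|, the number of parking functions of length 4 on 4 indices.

125

|PF| = (4−4+1)·(4+1)^(4−1) = 1·125 = 125
E.g. (3,1,1,1) → sorted (1,1,1,3): b_i ≤ i ∀i, a PF.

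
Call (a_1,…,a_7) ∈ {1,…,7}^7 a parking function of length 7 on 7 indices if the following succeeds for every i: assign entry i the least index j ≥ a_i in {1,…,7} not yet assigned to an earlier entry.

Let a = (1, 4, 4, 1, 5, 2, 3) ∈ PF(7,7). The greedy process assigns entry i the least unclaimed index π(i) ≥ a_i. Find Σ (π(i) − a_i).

8

Σπ = 28 ({1..7} each once); Σa = 1+4+4+1+5+2+3 = 20; disp = 28−20 = 8.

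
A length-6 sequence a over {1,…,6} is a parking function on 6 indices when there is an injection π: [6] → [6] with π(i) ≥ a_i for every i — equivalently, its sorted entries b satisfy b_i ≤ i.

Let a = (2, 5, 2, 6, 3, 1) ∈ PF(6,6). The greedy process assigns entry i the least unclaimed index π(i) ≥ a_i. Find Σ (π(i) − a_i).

2

Σπ = 6·7/2 = 21 (π permutes [6]); Σa = 2+5+2+6+3+1 = 19; disp = 21−19 = 2.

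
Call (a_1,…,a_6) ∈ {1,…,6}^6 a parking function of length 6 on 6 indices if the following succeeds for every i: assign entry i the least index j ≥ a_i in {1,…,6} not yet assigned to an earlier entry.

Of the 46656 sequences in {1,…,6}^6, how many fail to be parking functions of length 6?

Count = (7−6)·7^(6−1) = 1 · 16807 = 16807 (Konheim–Weiss)
E.g. (6,2,4,6,5,6) → sorted (2,4,5,6,6,6): b_1=2>1, not a PF.
6^6 − 16807 = 46656 − 16807 = 29849

29849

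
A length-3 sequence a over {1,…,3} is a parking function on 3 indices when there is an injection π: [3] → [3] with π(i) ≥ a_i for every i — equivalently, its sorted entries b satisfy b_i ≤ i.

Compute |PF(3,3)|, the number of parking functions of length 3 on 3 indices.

Count = 1·4^2 = 1·16 = 16 (Pollak)
Example (2,1,1) → sorted (1,1,2): b_i ≤ i ∀i, a PF.

16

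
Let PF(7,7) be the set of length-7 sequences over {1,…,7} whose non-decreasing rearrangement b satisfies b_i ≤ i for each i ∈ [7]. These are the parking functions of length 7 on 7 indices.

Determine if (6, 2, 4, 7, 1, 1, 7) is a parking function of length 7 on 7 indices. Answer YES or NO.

NO

Rearranged: b = (1, 1, 2, 4, 6, 7, 7).
  b_1=1 ≤ 1
  b_2=1 ≤ 2
  b_3=2 ≤ 3
  b_4=4 ≤ 4
  b_5=6 > 5
  fails at i=5 ⇒ NO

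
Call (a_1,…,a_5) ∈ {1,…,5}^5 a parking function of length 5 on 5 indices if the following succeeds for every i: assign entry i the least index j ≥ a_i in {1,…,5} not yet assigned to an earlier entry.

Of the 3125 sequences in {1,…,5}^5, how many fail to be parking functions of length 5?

|PF| = 1·6^4 = 1·1296 = 1296 [KW]
Check (4,3,3,4,3) → sorted (3,3,3,4,4): b_1=3>1, not a PF.
Total 3125; non-PF = 3125−1296 = 1829

1829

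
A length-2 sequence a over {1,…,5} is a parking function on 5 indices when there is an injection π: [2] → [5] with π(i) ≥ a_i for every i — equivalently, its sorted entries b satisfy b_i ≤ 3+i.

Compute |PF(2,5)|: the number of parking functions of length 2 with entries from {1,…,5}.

24

|PF(2,5)| = (5−2+1)·(5+1)^(2−1) = 4·6 = 24 [KW]
E.g. (5,3) → sorted (3,5): b_i ≤ 3+i ∀i, a PF.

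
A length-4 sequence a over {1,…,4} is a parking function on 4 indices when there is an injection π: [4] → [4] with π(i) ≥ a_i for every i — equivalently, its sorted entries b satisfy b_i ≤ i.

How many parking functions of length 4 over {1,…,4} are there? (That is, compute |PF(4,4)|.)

125

|PF(4,4)| = 1·5^3 = 1 · 125 = 125 (Pollak)
One tuple (2,1,1,2) → sorted (1,1,2,2): b_i ≤ i ∀i, a PF.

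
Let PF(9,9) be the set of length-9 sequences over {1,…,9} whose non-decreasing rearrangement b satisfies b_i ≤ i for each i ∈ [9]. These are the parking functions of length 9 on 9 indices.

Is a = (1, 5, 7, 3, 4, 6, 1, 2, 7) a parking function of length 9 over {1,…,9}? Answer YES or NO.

Sorted: b = (1, 1, 2, 3, 4, 5, 6, 7, 7).
  b_1=1 ≤ 1
  b_2=1 ≤ 2
  b_3=2 ≤ 3
  b_4=3 ≤ 4
  b_5=4 ≤ 5
  b_6=5 ≤ 6
  b_7=6 ≤ 7
  b_8=7 ≤ 8
  b_9=7 ≤ 9
All bounds hold ⇒ YES

YES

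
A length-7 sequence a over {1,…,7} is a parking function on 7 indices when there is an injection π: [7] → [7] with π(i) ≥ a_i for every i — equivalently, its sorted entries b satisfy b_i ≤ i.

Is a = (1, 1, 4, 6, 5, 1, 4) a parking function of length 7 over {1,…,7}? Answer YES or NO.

Sorted: b = (1, 1, 1, 4, 4, 5, 6).
  b_1=1 ≤ 1
  b_2=1 ≤ 2
  b_3=1 ≤ 3
  b_4=4 ≤ 4
  b_5=4 ≤ 5
  b_6=5 ≤ 6
  b_7=6 ≤ 7
All bounds hold ⇒ YES

YES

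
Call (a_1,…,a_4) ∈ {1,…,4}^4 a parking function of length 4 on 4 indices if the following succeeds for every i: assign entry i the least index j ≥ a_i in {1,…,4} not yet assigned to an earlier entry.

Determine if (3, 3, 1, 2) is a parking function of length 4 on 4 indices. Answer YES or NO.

YES

Order a: b = (1, 2, 3, 3).
  b_1=1 ≤ 1
  b_2=2 ≤ 2
  b_3=3 ≤ 3
  b_4=3 ≤ 4
All bounds hold ⇒ YES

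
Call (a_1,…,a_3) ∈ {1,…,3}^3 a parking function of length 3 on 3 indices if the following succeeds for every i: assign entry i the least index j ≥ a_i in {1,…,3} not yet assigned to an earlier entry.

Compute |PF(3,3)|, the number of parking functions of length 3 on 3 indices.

16

Count = (4−3)·4^(3−1) = 1·16 = 16 [KW]
Check (3,1,1) → sorted (1,1,3): b_i ≤ i ∀i, a PF.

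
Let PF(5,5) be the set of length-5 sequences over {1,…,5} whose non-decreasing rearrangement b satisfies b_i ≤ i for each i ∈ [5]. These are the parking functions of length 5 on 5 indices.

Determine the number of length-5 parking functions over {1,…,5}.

#PF = (6−5)·6^(5−1) = 1·1296 = 1296 (Pollak)
Check (2,1,2,3,4) → sorted (1,2,2,3,4): b_i ≤ i ∀i, a PF.

1296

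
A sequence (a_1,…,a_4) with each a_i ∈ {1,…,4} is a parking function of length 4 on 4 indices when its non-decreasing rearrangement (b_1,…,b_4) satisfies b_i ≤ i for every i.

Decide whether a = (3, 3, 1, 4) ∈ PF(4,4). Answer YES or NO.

NO

Sorted: b = (1, 3, 3, 4).
  b_1=1 ≤ 1
  b_2=3 > 2
  fails at i=2 ⇒ NO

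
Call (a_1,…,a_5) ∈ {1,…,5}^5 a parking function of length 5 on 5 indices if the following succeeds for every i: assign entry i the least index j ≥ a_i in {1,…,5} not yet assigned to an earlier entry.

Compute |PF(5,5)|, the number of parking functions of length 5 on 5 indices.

|PF| = (5+1−5)·(5+1)^{5−1} = 1 · 1296 = 1296 (Pollak)
One tuple (5,2,2,1,3) → sorted (1,2,2,3,5): b_i ≤ i ∀i, a PF.

1296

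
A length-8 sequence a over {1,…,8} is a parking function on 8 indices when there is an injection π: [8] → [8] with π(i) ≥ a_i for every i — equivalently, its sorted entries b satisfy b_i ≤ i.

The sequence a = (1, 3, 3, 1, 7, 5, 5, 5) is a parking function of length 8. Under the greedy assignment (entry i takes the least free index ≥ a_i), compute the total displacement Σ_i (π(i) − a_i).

6

Σπ(i) = 1+…+8 = 36; Σa = 1+3+3+1+7+5+5+5 = 30; disp = 36−30 = 6.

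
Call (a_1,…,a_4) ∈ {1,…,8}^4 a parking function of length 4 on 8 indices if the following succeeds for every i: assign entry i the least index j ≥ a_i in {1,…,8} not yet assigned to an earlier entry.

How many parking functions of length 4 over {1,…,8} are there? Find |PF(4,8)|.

3645

Count = (9−4)·9^(4−1) = 5 · 729 = 3645 [KW]
E.g. (3,4,3,4) → sorted (3,3,4,4): b_i ≤ 4+i ∀i, a PF.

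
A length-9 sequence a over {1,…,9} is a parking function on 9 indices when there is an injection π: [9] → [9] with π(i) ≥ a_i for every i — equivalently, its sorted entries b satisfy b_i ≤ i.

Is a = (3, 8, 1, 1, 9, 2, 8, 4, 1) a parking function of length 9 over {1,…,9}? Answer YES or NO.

Rearranged: b = (1, 1, 1, 2, 3, 4, 8, 8, 9).
  b_1=1 ≤ 1
  b_2=1 ≤ 2
  b_3=1 ≤ 3
  b_4=2 ≤ 4
  b_5=3 ≤ 5
  b_6=4 ≤ 6
  b_7=8 > 7
  fails at i=7 ⇒ NO

NO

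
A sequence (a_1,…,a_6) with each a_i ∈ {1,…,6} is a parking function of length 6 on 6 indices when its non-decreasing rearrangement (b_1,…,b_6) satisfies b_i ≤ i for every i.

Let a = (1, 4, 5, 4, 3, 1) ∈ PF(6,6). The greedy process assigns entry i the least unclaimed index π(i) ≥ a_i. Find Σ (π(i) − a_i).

Σπ(i) = 1+…+6 = 21; Σa = 1+4+5+4+3+1 = 18; disp = 21−18 = 3.

3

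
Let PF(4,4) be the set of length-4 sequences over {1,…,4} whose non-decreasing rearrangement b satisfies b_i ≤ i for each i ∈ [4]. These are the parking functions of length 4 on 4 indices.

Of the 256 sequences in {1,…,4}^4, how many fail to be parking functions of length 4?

131

|PF| = 1·5^3 = 1·125 = 125 [KW]
Example (3,4,2,4) → sorted (2,3,4,4): b_1=2>1, not a PF.
4^4 − 125 = 256 − 125 = 131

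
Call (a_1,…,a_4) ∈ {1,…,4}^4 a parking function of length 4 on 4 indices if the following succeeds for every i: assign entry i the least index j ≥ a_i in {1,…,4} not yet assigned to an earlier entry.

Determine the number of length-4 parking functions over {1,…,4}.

125

|PF(4,4)| = (4+1−4)·(4+1)^{4−1} = 1×125 = 125 (Pollak)
Check (1,2,2,4) → sorted (1,2,2,4): b_i ≤ i ∀i, a PF.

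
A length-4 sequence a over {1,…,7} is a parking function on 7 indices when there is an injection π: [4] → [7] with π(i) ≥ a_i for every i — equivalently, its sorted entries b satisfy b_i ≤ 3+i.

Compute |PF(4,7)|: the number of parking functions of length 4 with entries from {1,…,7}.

|PF(4,7)| = (8−4)·8^(4−1) = 4 · 512 = 2048 [KW]
Check (2,5,1,4) → sorted (1,2,4,5): b_i ≤ 3+i ∀i, a PF.

2048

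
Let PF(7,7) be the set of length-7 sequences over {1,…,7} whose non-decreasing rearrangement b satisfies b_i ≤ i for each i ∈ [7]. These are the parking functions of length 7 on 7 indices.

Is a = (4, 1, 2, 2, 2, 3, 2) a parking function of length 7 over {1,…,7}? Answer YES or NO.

Rearranged: b = (1, 2, 2, 2, 2, 3, 4).
  b_1=1 ≤ 1
  b_2=2 ≤ 2
  b_3=2 ≤ 3
  b_4=2 ≤ 4
  b_5=2 ≤ 5
  b_6=3 ≤ 6
  b_7=4 ≤ 7
All bounds hold ⇒ YES

YES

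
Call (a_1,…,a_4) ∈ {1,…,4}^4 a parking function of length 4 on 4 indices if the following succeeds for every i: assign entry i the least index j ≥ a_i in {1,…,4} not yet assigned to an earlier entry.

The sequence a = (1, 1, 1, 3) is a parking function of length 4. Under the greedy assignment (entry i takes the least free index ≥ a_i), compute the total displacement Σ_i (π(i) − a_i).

4

Σπ(i) = 1+…+4 = 10; Σa = 1+1+1+3 = 6; disp = 10−6 = 4.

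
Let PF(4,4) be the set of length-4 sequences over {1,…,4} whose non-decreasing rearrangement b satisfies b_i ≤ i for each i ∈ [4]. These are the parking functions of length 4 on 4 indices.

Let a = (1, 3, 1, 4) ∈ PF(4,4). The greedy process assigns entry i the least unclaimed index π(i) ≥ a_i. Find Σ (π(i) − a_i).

1

Σπ = 10 ({1..4} each once); Σa = 1+3+1+4 = 9; disp = 10−9 = 1.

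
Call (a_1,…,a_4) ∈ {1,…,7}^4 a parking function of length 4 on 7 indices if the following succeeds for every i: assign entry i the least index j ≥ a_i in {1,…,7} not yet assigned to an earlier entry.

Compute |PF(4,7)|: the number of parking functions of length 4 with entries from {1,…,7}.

2048

Count = 4·8^3 = 4×512 = 2048
E.g. (6,1,5,2) → sorted (1,2,5,6): b_i ≤ 3+i ∀i, a PF.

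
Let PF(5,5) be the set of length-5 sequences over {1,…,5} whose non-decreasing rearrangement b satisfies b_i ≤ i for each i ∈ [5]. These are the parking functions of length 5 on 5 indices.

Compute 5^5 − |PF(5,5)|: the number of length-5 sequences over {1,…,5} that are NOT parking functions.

1829

|PF(5,5)| = (6−5)·6^(5−1) = 1 · 1296 = 1296 (Pollak)
Example (5,4,3,3,5) → sorted (3,3,4,5,5): b_1=3>1, not a PF.
Total 3125; non-PF = 3125−1296 = 1829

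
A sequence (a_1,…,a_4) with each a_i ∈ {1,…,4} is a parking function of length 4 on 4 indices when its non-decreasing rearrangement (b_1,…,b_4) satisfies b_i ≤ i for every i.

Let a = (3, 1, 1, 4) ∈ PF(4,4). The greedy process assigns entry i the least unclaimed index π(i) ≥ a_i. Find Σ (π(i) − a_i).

Σπ = 4·5/2 = 10 (π permutes [4]); Σa = 3+1+1+4 = 9; disp = 10−9 = 1.

1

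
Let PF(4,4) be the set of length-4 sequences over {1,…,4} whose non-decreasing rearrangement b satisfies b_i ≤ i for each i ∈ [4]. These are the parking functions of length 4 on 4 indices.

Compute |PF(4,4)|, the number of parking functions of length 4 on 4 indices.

|PF| = (4−4+1)·(4+1)^(4−1) = 1 · 125 = 125
Check (3,1,3,1) → sorted (1,1,3,3): b_i ≤ i ∀i, a PF.

125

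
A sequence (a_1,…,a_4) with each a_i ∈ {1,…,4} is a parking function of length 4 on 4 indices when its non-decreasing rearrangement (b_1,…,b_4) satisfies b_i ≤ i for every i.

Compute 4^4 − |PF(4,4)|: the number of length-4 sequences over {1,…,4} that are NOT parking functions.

|PF| = (5−4)·5^(4−1) = 1·125 = 125 (Konheim–Weiss)
Check (4,3,4,1) → sorted (1,3,4,4): b_2=3>2, not a PF.
Total 256; non-PF = 256−125 = 131

131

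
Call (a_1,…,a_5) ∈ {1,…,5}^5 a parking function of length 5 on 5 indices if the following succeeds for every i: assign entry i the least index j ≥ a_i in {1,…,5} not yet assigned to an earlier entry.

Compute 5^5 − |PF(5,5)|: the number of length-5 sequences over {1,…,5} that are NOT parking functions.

1829

|PF| = 1·6^4 = 1·1296 = 1296 (Konheim–Weiss)
E.g. (4,3,4,5,2) → sorted (2,3,4,4,5): b_1=2>1, not a PF.
So 3125 − 1296 = 1829 fail.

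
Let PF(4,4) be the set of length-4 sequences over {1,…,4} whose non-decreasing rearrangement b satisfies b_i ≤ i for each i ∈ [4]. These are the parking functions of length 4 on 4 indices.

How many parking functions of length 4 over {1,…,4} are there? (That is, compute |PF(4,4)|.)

125

#PF = 1·5^3 = 1·125 = 125
One tuple (3,3,2,1) → sorted (1,2,3,3): b_i ≤ i ∀i, a PF.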